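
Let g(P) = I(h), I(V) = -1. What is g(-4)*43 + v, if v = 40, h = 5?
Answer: -3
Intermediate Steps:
g(P) = -1
g(-4)*43 + v = -1*43 + 40 = -43 + 40 = -3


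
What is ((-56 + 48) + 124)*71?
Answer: 8236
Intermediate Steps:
((-56 + 48) + 124)*71 = (-8 + 124)*71 = 116*71 = 8236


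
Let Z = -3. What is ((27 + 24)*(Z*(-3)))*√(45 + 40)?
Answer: 459*√85 ≈ 4231.8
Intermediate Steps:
((27 + 24)*(Z*(-3)))*√(45 + 40) = ((27 + 24)*(-3*(-3)))*√(45 + 40) = (51*9)*√85 = 459*√85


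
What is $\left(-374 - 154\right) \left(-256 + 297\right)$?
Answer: $-21648$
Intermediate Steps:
$\left(-374 - 154\right) \left(-256 + 297\right) = \left(-374 - 154\right) 41 = \left(-528\right) 41 = -21648$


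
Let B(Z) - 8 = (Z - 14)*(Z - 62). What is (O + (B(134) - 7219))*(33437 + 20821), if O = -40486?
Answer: -2119154706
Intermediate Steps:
B(Z) = 8 + (-62 + Z)*(-14 + Z) (B(Z) = 8 + (Z - 14)*(Z - 62) = 8 + (-14 + Z)*(-62 + Z) = 8 + (-62 + Z)*(-14 + Z))
(O + (B(134) - 7219))*(33437 + 20821) = (-40486 + ((876 + 134² - 76*134) - 7219))*(33437 + 20821) = (-40486 + ((876 + 17956 - 10184) - 7219))*54258 = (-40486 + (8648 - 7219))*54258 = (-40486 + 1429)*54258 = -39057*54258 = -2119154706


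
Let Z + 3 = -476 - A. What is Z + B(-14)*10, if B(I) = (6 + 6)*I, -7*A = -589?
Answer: -15702/7 ≈ -2243.1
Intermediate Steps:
A = 589/7 (A = -1/7*(-589) = 589/7 ≈ 84.143)
Z = -3942/7 (Z = -3 + (-476 - 1*589/7) = -3 + (-476 - 589/7) = -3 - 3921/7 = -3942/7 ≈ -563.14)
B(I) = 12*I
Z + B(-14)*10 = -3942/7 + (12*(-14))*10 = -3942/7 - 168*10 = -3942/7 - 1680 = -15702/7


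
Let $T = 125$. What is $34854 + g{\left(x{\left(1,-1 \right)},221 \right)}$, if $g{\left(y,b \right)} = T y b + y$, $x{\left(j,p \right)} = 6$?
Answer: $200610$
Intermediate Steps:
$g{\left(y,b \right)} = y + 125 b y$ ($g{\left(y,b \right)} = 125 y b + y = 125 b y + y = y + 125 b y$)
$34854 + g{\left(x{\left(1,-1 \right)},221 \right)} = 34854 + 6 \left(1 + 125 \cdot 221\right) = 34854 + 6 \left(1 + 27625\right) = 34854 + 6 \cdot 27626 = 34854 + 165756 = 200610$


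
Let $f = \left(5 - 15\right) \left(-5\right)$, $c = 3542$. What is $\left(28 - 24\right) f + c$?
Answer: $3742$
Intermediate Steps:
$f = 50$ ($f = \left(5 - 15\right) \left(-5\right) = \left(-10\right) \left(-5\right) = 50$)
$\left(28 - 24\right) f + c = \left(28 - 24\right) 50 + 3542 = 4 \cdot 50 + 3542 = 200 + 3542 = 3742$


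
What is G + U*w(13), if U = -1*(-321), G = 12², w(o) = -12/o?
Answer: -1980/13 ≈ -152.31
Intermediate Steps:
G = 144
U = 321
G + U*w(13) = 144 + 321*(-12/13) = 144 - 3852/13 = -1980/13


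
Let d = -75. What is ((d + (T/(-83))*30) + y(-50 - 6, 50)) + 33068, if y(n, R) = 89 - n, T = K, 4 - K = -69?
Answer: 2748264/83 ≈ 33112.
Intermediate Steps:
K = 73 (K = 4 - 1*(-69) = 4 + 69 = 73)
T = 73
((d + (T/(-83))*30) + y(-50 - 6, 50)) + 33068 = ((-75 + (73/(-83))*30) + (89 - (-50 - 6))) + 33068 = ((-75 + (73*(-1/83))*30) + (89 - 1*(-56))) + 33068 = ((-75 - 73/83*30) + (89 + 56)) + 33068 = ((-75 - 2190/83) + 145) + 33068 = (-8415/83 + 145) + 33068 = 3620/83 + 33068 = 2748264/83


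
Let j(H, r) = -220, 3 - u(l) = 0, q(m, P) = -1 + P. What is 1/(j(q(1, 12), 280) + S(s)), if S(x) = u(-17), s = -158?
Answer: -1/217 ≈ -0.0046083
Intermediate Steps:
u(l) = 3 (u(l) = 3 - 1*0 = 3 + 0 = 3)
S(x) = 3
1/(j(q(1, 12), 280) + S(s)) = 1/(-220 + 3) = 1/(-217) = -1/217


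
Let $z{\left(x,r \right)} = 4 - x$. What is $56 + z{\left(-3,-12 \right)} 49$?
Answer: $399$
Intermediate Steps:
$56 + z{\left(-3,-12 \right)} 49 = 56 + \left(4 - -3\right) 49 = 56 + \left(4 + 3\right) 49 = 56 + 7 \cdot 49 = 56 + 343 = 399$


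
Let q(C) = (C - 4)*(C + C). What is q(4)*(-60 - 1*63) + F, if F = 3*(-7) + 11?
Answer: -10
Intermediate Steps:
q(C) = 2*C*(-4 + C) (q(C) = (-4 + C)*(2*C) = 2*C*(-4 + C))
F = -10 (F = -21 + 11 = -10)
q(4)*(-60 - 1*63) + F = (2*4*(-4 + 4))*(-60 - 1*63) - 10 = (2*4*0)*(-60 - 63) - 10 = 0*(-123) - 10 = 0 - 10 = -10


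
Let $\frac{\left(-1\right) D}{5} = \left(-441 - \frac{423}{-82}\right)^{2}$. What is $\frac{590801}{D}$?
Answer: $- \frac{3972545924}{6386380605} \approx -0.62203$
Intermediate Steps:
$D = - \frac{6386380605}{6724}$ ($D = - 5 \left(-441 - \frac{423}{-82}\right)^{2} = - 5 \left(-441 - - \frac{423}{82}\right)^{2} = - 5 \left(-441 + \frac{423}{82}\right)^{2} = - 5 \left(- \frac{35739}{82}\right)^{2} = \left(-5\right) \frac{1277276121}{6724} = - \frac{6386380605}{6724} \approx -9.4979 \cdot 10^{5}$)
$\frac{590801}{D} = \frac{590801}{- \frac{6386380605}{6724}} = 590801 \left(- \frac{6724}{6386380605}\right) = - \frac{3972545924}{6386380605}$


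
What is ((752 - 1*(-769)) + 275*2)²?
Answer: 4289041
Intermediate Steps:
((752 - 1*(-769)) + 275*2)² = ((752 + 769) + 550)² = (1521 + 550)² = 2071² = 4289041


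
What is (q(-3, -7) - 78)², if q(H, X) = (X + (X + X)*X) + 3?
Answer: 256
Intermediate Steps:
q(H, X) = 3 + X + 2*X² (q(H, X) = (X + (2*X)*X) + 3 = (X + 2*X²) + 3 = 3 + X + 2*X²)
(q(-3, -7) - 78)² = ((3 - 7 + 2*(-7)²) - 78)² = ((3 - 7 + 2*49) - 78)² = ((3 - 7 + 98) - 78)² = (94 - 78)² = 16² = 256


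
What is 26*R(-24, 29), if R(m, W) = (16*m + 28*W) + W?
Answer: 11882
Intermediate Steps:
R(m, W) = 16*m + 29*W
26*R(-24, 29) = 26*(16*(-24) + 29*29) = 26*(-384 + 841) = 26*457 = 11882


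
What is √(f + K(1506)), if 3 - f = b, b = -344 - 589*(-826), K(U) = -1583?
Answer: 5*I*√19510 ≈ 698.39*I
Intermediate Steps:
b = 486170 (b = -344 + 486514 = 486170)
f = -486167 (f = 3 - 1*486170 = 3 - 486170 = -486167)
√(f + K(1506)) = √(-486167 - 1583) = √(-487750) = 5*I*√19510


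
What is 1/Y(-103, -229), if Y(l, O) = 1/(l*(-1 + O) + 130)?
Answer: 23820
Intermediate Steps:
Y(l, O) = 1/(130 + l*(-1 + O))
1/Y(-103, -229) = 1/(1/(130 - 1*(-103) - 229*(-103))) = 1/(1/(130 + 103 + 23587)) = 1/(1/23820) = 23820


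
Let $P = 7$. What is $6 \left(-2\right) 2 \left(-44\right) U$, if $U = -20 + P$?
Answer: $-13728$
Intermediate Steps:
$U = -13$ ($U = -20 + 7 = -13$)
$6 \left(-2\right) 2 \left(-44\right) U = 6 \left(-2\right) 2 \left(-44\right) \left(-13\right) = \left(-12\right) 2 \left(-44\right) \left(-13\right) = \left(-24\right) \left(-44\right) \left(-13\right) = 1056 \left(-13\right) = -13728$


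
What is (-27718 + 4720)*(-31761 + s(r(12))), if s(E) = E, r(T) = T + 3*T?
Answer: 729335574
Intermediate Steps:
r(T) = 4*T
(-27718 + 4720)*(-31761 + s(r(12))) = (-27718 + 4720)*(-31761 + 4*12) = -22998*(-31761 + 48) = -22998*(-31713) = 729335574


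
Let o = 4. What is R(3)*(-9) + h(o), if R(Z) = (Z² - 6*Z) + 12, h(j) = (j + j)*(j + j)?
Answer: 37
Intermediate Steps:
h(j) = 4*j² (h(j) = (2*j)*(2*j) = 4*j²)
R(Z) = 12 + Z² - 6*Z
R(3)*(-9) + h(o) = (12 + 3² - 6*3)*(-9) + 4*4² = (12 + 9 - 18)*(-9) + 4*16 = 3*(-9) + 64 = -27 + 64 = 37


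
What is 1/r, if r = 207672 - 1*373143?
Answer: -1/165471 ≈ -6.0434e-6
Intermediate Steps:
r = -165471 (r = 207672 - 373143 = -165471)
1/r = 1/(-165471) = -1/165471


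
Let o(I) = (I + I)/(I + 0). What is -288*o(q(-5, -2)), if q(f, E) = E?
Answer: -576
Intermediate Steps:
o(I) = 2 (o(I) = (2*I)/I = 2)
-288*o(q(-5, -2)) = -288*2 = -576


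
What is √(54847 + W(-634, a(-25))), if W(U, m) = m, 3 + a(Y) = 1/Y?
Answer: √1371099/5 ≈ 234.19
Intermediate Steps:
a(Y) = -3 + 1/Y
√(54847 + W(-634, a(-25))) = √(54847 + (-3 + 1/(-25))) = √(54847 + (-3 - 1/25)) = √(54847 - 76/25) = √(1371099/25) = √1371099/5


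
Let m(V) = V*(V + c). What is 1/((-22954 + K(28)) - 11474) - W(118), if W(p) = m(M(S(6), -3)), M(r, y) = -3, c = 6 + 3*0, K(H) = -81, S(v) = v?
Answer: 310580/34509 ≈ 9.0000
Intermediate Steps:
c = 6 (c = 6 + 0 = 6)
m(V) = V*(6 + V) (m(V) = V*(V + 6) = V*(6 + V))
W(p) = -9 (W(p) = -3*(6 - 3) = -3*3 = -9)
1/((-22954 + K(28)) - 11474) - W(118) = 1/((-22954 - 81) - 11474) - 1*(-9) = 1/(-23035 - 11474) + 9 = 1/(-34509) + 9 = -1/34509 + 9 = 310580/34509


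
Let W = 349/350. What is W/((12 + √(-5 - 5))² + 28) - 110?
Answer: (-924000*√10 + 6236651*I)/(2100*(-27*I + 4*√10)) ≈ -109.99 - 0.0023646*I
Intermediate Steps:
W = 349/350 (W = 349*(1/350) = 349/350 ≈ 0.99714)
W/((12 + √(-5 - 5))² + 28) - 110 = 349/(350*((12 + √(-5 - 5))² + 28)) - 110 = 349/(350*((12 + √(-10))² + 28)) - 110 = 349/(350*((12 + I*√10)² + 28)) - 110 = 349/(350*(28 + (12 + I*√10)²)) - 110 = -110 + 349/(350*(28 + (12 + I*√10)²))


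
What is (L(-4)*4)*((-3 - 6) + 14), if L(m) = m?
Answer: -80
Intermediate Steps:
(L(-4)*4)*((-3 - 6) + 14) = (-4*4)*((-3 - 6) + 14) = -16*(-9 + 14) = -16*5 = -80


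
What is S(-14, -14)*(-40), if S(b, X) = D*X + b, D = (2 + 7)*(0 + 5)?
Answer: 25760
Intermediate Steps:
D = 45 (D = 9*5 = 45)
S(b, X) = b + 45*X (S(b, X) = 45*X + b = b + 45*X)
S(-14, -14)*(-40) = (-14 + 45*(-14))*(-40) = (-14 - 630)*(-40) = -644*(-40) = 25760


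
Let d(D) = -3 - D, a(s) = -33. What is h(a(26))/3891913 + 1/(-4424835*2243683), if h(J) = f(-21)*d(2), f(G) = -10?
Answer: 496396349473337/38638628416296204465 ≈ 1.2847e-5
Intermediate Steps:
h(J) = 50 (h(J) = -10*(-3 - 1*2) = -10*(-3 - 2) = -10*(-5) = 50)
h(a(26))/3891913 + 1/(-4424835*2243683) = 50/3891913 + 1/(-4424835*2243683) = 50*(1/3891913) - 1/4424835*1/2243683 = 50/3891913 - 1/9927927067305 = 496396349473337/38638628416296204465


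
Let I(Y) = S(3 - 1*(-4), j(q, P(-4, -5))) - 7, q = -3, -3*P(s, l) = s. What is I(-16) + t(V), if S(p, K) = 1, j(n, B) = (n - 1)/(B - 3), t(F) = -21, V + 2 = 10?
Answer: -27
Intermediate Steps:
V = 8 (V = -2 + 10 = 8)
P(s, l) = -s/3
j(n, B) = (-1 + n)/(-3 + B)
I(Y) = -6 (I(Y) = 1 - 7 = -6)
I(-16) + t(V) = -6 - 21 = -27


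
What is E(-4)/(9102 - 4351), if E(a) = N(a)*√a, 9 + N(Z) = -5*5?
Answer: -68*I/4751 ≈ -0.014313*I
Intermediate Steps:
N(Z) = -34 (N(Z) = -9 - 5*5 = -9 - 25 = -34)
E(a) = -34*√a
E(-4)/(9102 - 4351) = (-68*I)/(9102 - 4351) = -68*I/4751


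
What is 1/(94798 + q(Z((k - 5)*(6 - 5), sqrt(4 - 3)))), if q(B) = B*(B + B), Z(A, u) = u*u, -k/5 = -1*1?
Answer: 1/94800 ≈ 1.0549e-5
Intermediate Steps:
k = 5 (k = -(-5) = -5*(-1) = 5)
Z(A, u) = u**2
q(B) = 2*B**2 (q(B) = B*(2*B) = 2*B**2)
1/(94798 + q(Z((k - 5)*(6 - 5), sqrt(4 - 3)))) = 1/(94798 + 2*((sqrt(4 - 3))**2)**2) = 1/(94798 + 2*((sqrt(1))**2)**2) = 1/(94798 + 2*(1**2)**2) = 1/(94798 + 2*1**2) = 1/(94798 + 2*1) = 1/(94798 + 2) = 1/94800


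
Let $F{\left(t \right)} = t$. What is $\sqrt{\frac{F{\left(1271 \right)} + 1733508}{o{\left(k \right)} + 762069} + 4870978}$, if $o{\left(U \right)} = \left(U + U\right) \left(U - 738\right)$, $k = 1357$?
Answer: $\frac{\sqrt{29048251737329303315}}{2442035} \approx 2207.0$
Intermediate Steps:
$o{\left(U \right)} = 2 U \left(-738 + U\right)$
$\sqrt{\frac{F{\left(1271 \right)} + 1733508}{o{\left(k \right)} + 762069} + 4870978} = \sqrt{\frac{1271 + 1733508}{2 \cdot 1357 \left(-738 + 1357\right) + 762069} + 4870978} = \sqrt{\frac{1734779}{2 \cdot 1357 \cdot 619 + 762069} + 4870978} = \sqrt{\frac{1734779}{1679966 + 762069} + 4870978} = \sqrt{\frac{1734779}{2442035} + 4870978} = \sqrt{\frac{11895100495009}{2442035}} = \frac{\sqrt{29048251737329303315}}{2442035}$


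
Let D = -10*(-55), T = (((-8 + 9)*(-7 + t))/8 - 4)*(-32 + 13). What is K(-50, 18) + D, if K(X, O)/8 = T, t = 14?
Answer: 1025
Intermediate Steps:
T = 475/8 (T = (((-8 + 9)*(-7 + 14))/8 - 4)*(-32 + 13) = ((1*7)*(⅛) - 4)*(-19) = (7*(⅛) - 4)*(-19) = (7/8 - 4)*(-19) = -25/8*(-19) = 475/8 ≈ 59.375)
K(X, O) = 475 (K(X, O) = 8*(475/8) = 475)
D = 550
K(-50, 18) + D = 475 + 550 = 1025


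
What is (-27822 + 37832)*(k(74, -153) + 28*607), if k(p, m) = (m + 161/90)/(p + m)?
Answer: 120976024169/711 ≈ 1.7015e+8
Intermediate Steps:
k(p, m) = (161/90 + m)/(m + p) (k(p, m) = (m + 161*(1/90))/(m + p) = (m + 161/90)/(m + p) = (161/90 + m)/(m + p))
(-27822 + 37832)*(k(74, -153) + 28*607) = (-27822 + 37832)*((161/90 - 153)/(-153 + 74) + 28*607) = 10010*(-13609/90/(-79) + 16996) = 10010*(-1/79*(-13609/90) + 16996) = 10010*(13609/7110 + 16996) = 10010*(120855169/7110) = 120976024169/711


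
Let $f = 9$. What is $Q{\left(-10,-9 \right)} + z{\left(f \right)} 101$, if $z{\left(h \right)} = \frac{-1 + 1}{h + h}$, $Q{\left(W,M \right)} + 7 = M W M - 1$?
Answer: $-818$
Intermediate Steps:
$Q{\left(W,M \right)} = -8 + W M^{2}$ ($Q{\left(W,M \right)} = -7 + \left(M W M - 1\right) = -7 + \left(W M^{2} - 1\right) = -7 + \left(-1 + W M^{2}\right) = -8 + W M^{2}$)
$z{\left(h \right)} = 0$ ($z{\left(h \right)} = \frac{0}{2 h} = 0 \frac{1}{2 h} = 0$)
$Q{\left(-10,-9 \right)} + z{\left(f \right)} 101 = \left(-8 - 10 \left(-9\right)^{2}\right) + 0 \cdot 101 = \left(-8 - 810\right) + 0 = -818 + 0 = -818$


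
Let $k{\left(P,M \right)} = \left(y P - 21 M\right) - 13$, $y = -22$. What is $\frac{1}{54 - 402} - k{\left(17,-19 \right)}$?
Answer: $- \frac{4177}{348} \approx -12.003$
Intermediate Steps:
$k{\left(P,M \right)} = -13 - 22 P - 21 M$ ($k{\left(P,M \right)} = \left(- 22 P - 21 M\right) - 13 = -13 - 22 P - 21 M$)
$\frac{1}{54 - 402} - k{\left(17,-19 \right)} = \frac{1}{54 - 402} - \left(-13 - 374 - -399\right) = \frac{1}{-348} - \left(-13 - 374 + 399\right) = - \frac{1}{348} - 12 = - \frac{4177}{348}$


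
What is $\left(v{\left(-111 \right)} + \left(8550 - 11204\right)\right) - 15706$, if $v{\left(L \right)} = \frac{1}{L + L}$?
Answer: $- \frac{4075921}{222} \approx -18360.0$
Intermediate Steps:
$v{\left(L \right)} = \frac{1}{2 L}$
$\left(v{\left(-111 \right)} + \left(8550 - 11204\right)\right) - 15706 = \left(\frac{1}{2 \left(-111\right)} + \left(8550 - 11204\right)\right) - 15706 = \left(\frac{1}{2} \left(- \frac{1}{111}\right) + \left(8550 - 11204\right)\right) - 15706 = \left(- \frac{1}{222} - 2654\right) - 15706 = - \frac{589189}{222} - 15706 = - \frac{4075921}{222}$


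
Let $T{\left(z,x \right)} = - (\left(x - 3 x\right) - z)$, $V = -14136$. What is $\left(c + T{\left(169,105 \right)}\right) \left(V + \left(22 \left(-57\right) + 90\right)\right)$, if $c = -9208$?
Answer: $135083700$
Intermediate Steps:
$T{\left(z,x \right)} = z + 2 x$ ($T{\left(z,x \right)} = - (- 2 x - z) = - (- z - 2 x) = z + 2 x$)
$\left(c + T{\left(169,105 \right)}\right) \left(V + \left(22 \left(-57\right) + 90\right)\right) = \left(-9208 + \left(169 + 2 \cdot 105\right)\right) \left(-14136 + \left(22 \left(-57\right) + 90\right)\right) = \left(-9208 + \left(169 + 210\right)\right) \left(-14136 + \left(-1254 + 90\right)\right) = \left(-9208 + 379\right) \left(-14136 - 1164\right) = \left(-8829\right) \left(-15300\right) = 135083700$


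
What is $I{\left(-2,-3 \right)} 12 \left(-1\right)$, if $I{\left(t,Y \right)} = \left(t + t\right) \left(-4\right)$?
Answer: $-192$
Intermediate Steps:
$I{\left(t,Y \right)} = - 8 t$ ($I{\left(t,Y \right)} = 2 t \left(-4\right) = - 8 t$)
$I{\left(-2,-3 \right)} 12 \left(-1\right) = \left(-8\right) \left(-2\right) 12 \left(-1\right) = 16 \cdot 12 \left(-1\right) = 192 \left(-1\right) = -192$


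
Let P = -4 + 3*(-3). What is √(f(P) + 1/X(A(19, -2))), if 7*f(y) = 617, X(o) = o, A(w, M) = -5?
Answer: 9*√1330/35 ≈ 9.3778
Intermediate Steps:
P = -13 (P = -4 - 9 = -13)
f(y) = 617/7 (f(y) = (⅐)*617 = 617/7)
√(f(P) + 1/X(A(19, -2))) = √(617/7 + 1/(-5)) = √(617/7 - ⅕) = √(3078/35) = 9*√1330/35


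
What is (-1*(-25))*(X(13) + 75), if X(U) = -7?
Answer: 1700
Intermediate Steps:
(-1*(-25))*(X(13) + 75) = (-1*(-25))*(-7 + 75) = 25*68 = 1700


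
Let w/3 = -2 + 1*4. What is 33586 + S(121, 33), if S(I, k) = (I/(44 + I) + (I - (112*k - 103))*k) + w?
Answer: -1214749/15 ≈ -80983.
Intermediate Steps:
w = 6 (w = 3*(-2 + 1*4) = 3*(-2 + 4) = 3*2 = 6)
S(I, k) = 6 + I/(44 + I) + k*(103 + I - 112*k) (S(I, k) = (I/(44 + I) + (I - (112*k - 103))*k) + 6 = (I/(44 + I) + (I - (-103 + 112*k))*k) + 6 = (I/(44 + I) + (I + (103 - 112*k))*k) + 6 = (I/(44 + I) + (103 + I - 112*k)*k) + 6 = (I/(44 + I) + k*(103 + I - 112*k)) + 6 = 6 + I/(44 + I) + k*(103 + I - 112*k))
33586 + S(121, 33) = 33586 + (264 - 4928*33² + 7*121 + 4532*33 + 33*121² - 112*121*33² + 147*121*33)/(44 + 121) = 33586 + (264 - 4928*1089 + 847 + 149556 + 33*14641 - 112*121*1089 + 586971)/165 = 33586 + (264 - 5366592 + 847 + 149556 + 483153 - 14758128 + 586971)/165 = 33586 + (1/165)*(-18903929) = 33586 - 1718539/15 = -1214749/15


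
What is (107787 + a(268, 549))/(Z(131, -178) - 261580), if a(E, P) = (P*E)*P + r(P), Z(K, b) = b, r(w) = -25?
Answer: -40441615/130879 ≈ -309.00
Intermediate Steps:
a(E, P) = -25 + E*P**2 (a(E, P) = (P*E)*P - 25 = (E*P)*P - 25 = E*P**2 - 25 = -25 + E*P**2)
(107787 + a(268, 549))/(Z(131, -178) - 261580) = (107787 + (-25 + 268*549**2))/(-178 - 261580) = (107787 + (-25 + 268*301401))/(-261758) = (107787 + (-25 + 80775468))*(-1/261758) = (107787 + 80775443)*(-1/261758) = 80883230*(-1/261758) = -40441615/130879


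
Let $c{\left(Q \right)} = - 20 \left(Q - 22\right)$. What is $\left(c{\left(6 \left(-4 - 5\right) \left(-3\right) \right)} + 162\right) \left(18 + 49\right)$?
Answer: $-176746$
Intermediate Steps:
$c{\left(Q \right)} = 440 - 20 Q$ ($c{\left(Q \right)} = - 20 \left(-22 + Q\right) = 440 - 20 Q$)
$\left(c{\left(6 \left(-4 - 5\right) \left(-3\right) \right)} + 162\right) \left(18 + 49\right) = \left(\left(440 - 20 \cdot 6 \left(-4 - 5\right) \left(-3\right)\right) + 162\right) \left(18 + 49\right) = \left(\left(440 - 20 \cdot 6 \left(-9\right) \left(-3\right)\right) + 162\right) 67 = \left(\left(440 - 20 \left(\left(-54\right) \left(-3\right)\right)\right) + 162\right) 67 = \left(\left(440 - 3240\right) + 162\right) 67 = \left(-2800 + 162\right) 67 = \left(-2638\right) 67 = -176746$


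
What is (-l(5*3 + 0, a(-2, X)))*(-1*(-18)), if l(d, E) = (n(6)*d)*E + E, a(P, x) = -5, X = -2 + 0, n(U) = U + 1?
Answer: 9540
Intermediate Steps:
n(U) = 1 + U
X = -2
l(d, E) = E + 7*E*d (l(d, E) = ((1 + 6)*d)*E + E = (7*d)*E + E = 7*E*d + E = E + 7*E*d)
(-l(5*3 + 0, a(-2, X)))*(-1*(-18)) = (-(-5)*(1 + 7*(5*3 + 0)))*(-1*(-18)) = -(-5)*(1 + 7*(15 + 0))*18 = -(-5)*(1 + 7*15)*18 = -(-5)*(1 + 105)*18 = -(-5)*106*18 = -1*(-530)*18 = 530*18 = 9540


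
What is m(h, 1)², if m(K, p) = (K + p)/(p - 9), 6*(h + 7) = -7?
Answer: 1849/2304 ≈ 0.80252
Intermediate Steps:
h = -49/6 (h = -7 + (⅙)*(-7) = -7 - 7/6 = -49/6 ≈ -8.1667)
m(K, p) = (K + p)/(-9 + p)
m(h, 1)² = ((-49/6 + 1)/(-9 + 1))² = (-43/6/(-8))² = (-⅛*(-43/6))² = (43/48)² = 1849/2304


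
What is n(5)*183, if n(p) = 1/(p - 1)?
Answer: 183/4 ≈ 45.750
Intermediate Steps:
n(p) = 1/(-1 + p)
n(5)*183 = 183/(-1 + 5) = 183/4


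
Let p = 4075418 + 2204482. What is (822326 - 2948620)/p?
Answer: -1063147/3139950 ≈ -0.33859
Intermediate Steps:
p = 6279900
(822326 - 2948620)/p = (822326 - 2948620)/6279900 = -2126294*1/6279900 = -1063147/3139950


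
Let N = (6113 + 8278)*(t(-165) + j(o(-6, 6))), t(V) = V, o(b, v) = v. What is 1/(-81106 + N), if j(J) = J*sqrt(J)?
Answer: -2455621/5985340705345 - 86346*sqrt(6)/5985340705345 ≈ -4.4561e-7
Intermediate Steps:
j(J) = J**(3/2)
N = -2374515 + 86346*sqrt(6) (N = (6113 + 8278)*(-165 + 6**(3/2)) = 14391*(-165 + 6*sqrt(6)) = -2374515 + 86346*sqrt(6) ≈ -2.1630e+6)
1/(-81106 + N) = 1/(-81106 + (-2374515 + 86346*sqrt(6))) = 1/(-2455621 + 86346*sqrt(6))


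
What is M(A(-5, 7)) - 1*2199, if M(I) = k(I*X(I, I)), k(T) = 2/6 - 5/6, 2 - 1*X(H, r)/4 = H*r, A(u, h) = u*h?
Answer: -4399/2 ≈ -2199.5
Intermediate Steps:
A(u, h) = h*u
X(H, r) = 8 - 4*H*r
k(T) = -1/2 (k(T) = 2*(1/6) - 5*1/6 = 1/3 - 5/6 = -1/2)
M(I) = -1/2
M(A(-5, 7)) - 1*2199 = -1/2 - 1*2199 = -1/2 - 2199 = -4399/2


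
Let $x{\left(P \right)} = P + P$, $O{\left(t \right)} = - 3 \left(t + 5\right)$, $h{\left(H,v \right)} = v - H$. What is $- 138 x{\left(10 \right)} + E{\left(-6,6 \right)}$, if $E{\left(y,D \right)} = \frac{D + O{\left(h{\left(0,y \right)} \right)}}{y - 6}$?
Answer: $- \frac{11043}{4} \approx -2760.8$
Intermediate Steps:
$O{\left(t \right)} = -15 - 3 t$ ($O{\left(t \right)} = - 3 \left(5 + t\right) = -15 - 3 t$)
$x{\left(P \right)} = 2 P$
$E{\left(y,D \right)} = \frac{-15 + D - 3 y}{-6 + y}$ ($E{\left(y,D \right)} = \frac{D - \left(15 + 3 \left(y - 0\right)\right)}{y - 6} = \frac{D - \left(15 + 3 \left(y + 0\right)\right)}{-6 + y} = \frac{D - \left(15 + 3 y\right)}{-6 + y} = \frac{-15 + D - 3 y}{-6 + y}$)
$- 138 x{\left(10 \right)} + E{\left(-6,6 \right)} = - 138 \cdot 2 \cdot 10 + \frac{-15 + 6 - -18}{-6 - 6} = \left(-138\right) 20 + \frac{-15 + 6 + 18}{-12} = -2760 - \frac{3}{4} = - \frac{11043}{4}$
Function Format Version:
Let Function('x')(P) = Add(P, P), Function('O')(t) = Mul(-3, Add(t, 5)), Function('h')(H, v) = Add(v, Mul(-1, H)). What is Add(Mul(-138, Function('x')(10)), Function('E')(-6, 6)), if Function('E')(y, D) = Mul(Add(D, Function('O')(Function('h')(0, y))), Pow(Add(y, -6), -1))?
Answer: Rational(-11043, 4) ≈ -2760.8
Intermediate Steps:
Function('O')(t) = Add(-15, Mul(-3, t)) (Function('O')(t) = Mul(-3, Add(5, t)) = Add(-15, Mul(-3, t)))
Function('x')(P) = Mul(2, P)
Function('E')(y, D) = Mul(Pow(Add(-6, y), -1), Add(-15, D, Mul(-3, y))) (Function('E')(y, D) = Mul(Add(D, Add(-15, Mul(-3, Add(y, Mul(-1, 0))))), Pow(Add(y, -6), -1)) = Mul(Add(D, Add(-15, Mul(-3, Add(y, 0)))), Pow(Add(-6, y), -1)) = Mul(Add(D, Add(-15, Mul(-3, y))), Pow(Add(-6, y), -1)) = Mul(Add(-15, D, Mul(-3, y)), Pow(Add(-6, y), -1)) = Mul(Pow(Add(-6, y), -1), Add(-15, D, Mul(-3, y))))
Add(Mul(-138, Function('x')(10)), Function('E')(-6, 6)) = Add(Mul(-138, Mul(2, 10)), Mul(Pow(Add(-6, -6), -1), Add(-15, 6, Mul(-3, -6)))) = Add(Mul(-138, 20), Mul(Pow(-12, -1), Add(-15, 6, 18))) = Add(-2760, Mul(Rational(-1, 12), 9)) = Add(-2760, Rational(-3, 4)) = Rational(-11043, 4)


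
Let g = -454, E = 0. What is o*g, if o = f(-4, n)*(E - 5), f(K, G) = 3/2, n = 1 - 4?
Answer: 3405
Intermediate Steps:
n = -3
f(K, G) = 3/2 (f(K, G) = 3*(1/2) = 3/2)
o = -15/2 (o = 3*(0 - 5)/2 = (3/2)*(-5) = -15/2 ≈ -7.5000)
o*g = -15/2*(-454) = 3405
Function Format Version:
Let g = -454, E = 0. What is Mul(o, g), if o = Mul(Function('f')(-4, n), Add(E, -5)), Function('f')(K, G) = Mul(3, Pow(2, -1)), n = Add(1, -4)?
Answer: 3405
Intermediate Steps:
n = -3
Function('f')(K, G) = Rational(3, 2) (Function('f')(K, G) = Mul(3, Rational(1, 2)) = Rational(3, 2))
o = Rational(-15, 2) (o = Mul(Rational(3, 2), Add(0, -5)) = Mul(Rational(3, 2), -5) = Rational(-15, 2) ≈ -7.5000)
Mul(o, g) = Mul(Rational(-15, 2), -454) = 3405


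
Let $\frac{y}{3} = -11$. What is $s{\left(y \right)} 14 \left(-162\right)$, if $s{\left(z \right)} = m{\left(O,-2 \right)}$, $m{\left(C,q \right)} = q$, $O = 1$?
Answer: $4536$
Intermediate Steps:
$y = -33$ ($y = 3 \left(-11\right) = -33$)
$s{\left(z \right)} = -2$
$s{\left(y \right)} 14 \left(-162\right) = \left(-2\right) 14 \left(-162\right) = \left(-28\right) \left(-162\right) = 4536$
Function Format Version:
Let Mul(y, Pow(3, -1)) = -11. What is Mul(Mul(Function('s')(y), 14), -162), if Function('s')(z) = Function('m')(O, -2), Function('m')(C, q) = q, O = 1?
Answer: 4536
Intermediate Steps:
y = -33 (y = Mul(3, -11) = -33)
Function('s')(z) = -2
Mul(Mul(Function('s')(y), 14), -162) = Mul(Mul(-2, 14), -162) = Mul(-28, -162) = 4536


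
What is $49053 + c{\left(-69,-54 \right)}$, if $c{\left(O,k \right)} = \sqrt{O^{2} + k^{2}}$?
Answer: $49053 + 3 \sqrt{853} \approx 49141.0$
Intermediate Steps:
$49053 + c{\left(-69,-54 \right)} = 49053 + \sqrt{\left(-69\right)^{2} + \left(-54\right)^{2}} = 49053 + \sqrt{4761 + 2916} = 49053 + \sqrt{7677} = 49053 + 3 \sqrt{853}$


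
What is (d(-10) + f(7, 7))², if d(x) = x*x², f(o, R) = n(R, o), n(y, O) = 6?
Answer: 988036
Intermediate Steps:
f(o, R) = 6
d(x) = x³
(d(-10) + f(7, 7))² = ((-10)³ + 6)² = (-1000 + 6)² = (-994)² = 988036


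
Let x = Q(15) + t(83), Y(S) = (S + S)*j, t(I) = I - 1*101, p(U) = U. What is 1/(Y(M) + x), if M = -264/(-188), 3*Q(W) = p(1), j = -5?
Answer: -141/4471 ≈ -0.031537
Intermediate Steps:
Q(W) = ⅓ (Q(W) = (⅓)*1 = ⅓)
t(I) = -101 + I (t(I) = I - 101 = -101 + I)
M = 66/47 (M = -264*(-1/188) = 66/47 ≈ 1.4043)
Y(S) = -10*S (Y(S) = (S + S)*(-5) = (2*S)*(-5) = -10*S)
x = -53/3 (x = ⅓ + (-101 + 83) = ⅓ - 18 = -53/3 ≈ -17.667)
1/(Y(M) + x) = 1/(-10*66/47 - 53/3) = 1/(-660/47 - 53/3) = 1/(-4471/141) = -141/4471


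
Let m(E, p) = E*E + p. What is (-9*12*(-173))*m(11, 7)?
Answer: 2391552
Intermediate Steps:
m(E, p) = p + E² (m(E, p) = E² + p = p + E²)
(-9*12*(-173))*m(11, 7) = (-9*12*(-173))*(7 + 11²) = (-108*(-173))*(7 + 121) = 18684*128 = 2391552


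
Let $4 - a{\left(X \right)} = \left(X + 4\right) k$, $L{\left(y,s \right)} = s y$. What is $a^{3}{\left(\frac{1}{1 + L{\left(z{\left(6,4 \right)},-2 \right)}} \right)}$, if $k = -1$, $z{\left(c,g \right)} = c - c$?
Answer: $729$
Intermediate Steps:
$z{\left(c,g \right)} = 0$
$a{\left(X \right)} = 8 + X$ ($a{\left(X \right)} = 4 - \left(X + 4\right) \left(-1\right) = 4 - \left(4 + X\right) \left(-1\right) = 4 - \left(-4 - X\right) = 4 + \left(4 + X\right) = 8 + X$)
$a^{3}{\left(\frac{1}{1 + L{\left(z{\left(6,4 \right)},-2 \right)}} \right)} = \left(8 + \frac{1}{1 - 0}\right)^{3} = \left(8 + \frac{1}{1 + 0}\right)^{3} = \left(8 + 1^{-1}\right)^{3} = \left(8 + 1\right)^{3} = 9^{3} = 729$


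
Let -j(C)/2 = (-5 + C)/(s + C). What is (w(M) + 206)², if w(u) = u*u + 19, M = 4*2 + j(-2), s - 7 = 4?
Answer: 656435641/6561 ≈ 1.0005e+5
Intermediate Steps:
s = 11 (s = 7 + 4 = 11)
j(C) = -2*(-5 + C)/(11 + C)
M = 86/9 (M = 4*2 + 2*(5 - 1*(-2))/(11 - 2) = 8 + 2*(5 + 2)/9 = 8 + 2*(⅑)*7 = 8 + 14/9 = 86/9 ≈ 9.5556)
w(u) = 19 + u² (w(u) = u² + 19 = 19 + u²)
(w(M) + 206)² = ((19 + (86/9)²) + 206)² = ((19 + 7396/81) + 206)² = (8935/81 + 206)² = (25621/81)² = 656435641/6561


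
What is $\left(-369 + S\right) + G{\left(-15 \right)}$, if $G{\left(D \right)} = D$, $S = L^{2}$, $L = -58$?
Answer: $2980$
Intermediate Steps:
$S = 3364$ ($S = \left(-58\right)^{2} = 3364$)
$\left(-369 + S\right) + G{\left(-15 \right)} = \left(-369 + 3364\right) - 15 = 2995 - 15 = 2980$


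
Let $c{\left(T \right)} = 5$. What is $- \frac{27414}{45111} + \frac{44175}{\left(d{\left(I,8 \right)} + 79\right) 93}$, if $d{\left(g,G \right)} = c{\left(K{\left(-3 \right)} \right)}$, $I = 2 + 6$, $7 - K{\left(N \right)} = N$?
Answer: $\frac{6374983}{1263108} \approx 5.0471$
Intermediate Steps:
$K{\left(N \right)} = 7 - N$
$I = 8$
$d{\left(g,G \right)} = 5$
$- \frac{27414}{45111} + \frac{44175}{\left(d{\left(I,8 \right)} + 79\right) 93} = - \frac{27414}{45111} + \frac{44175}{\left(5 + 79\right) 93} = \left(-27414\right) \frac{1}{45111} + \frac{44175}{84 \cdot 93} = - \frac{9138}{15037} + \frac{44175}{7812} = - \frac{9138}{15037} + 44175 \cdot \frac{1}{7812} = - \frac{9138}{15037} + \frac{475}{84} = \frac{6374983}{1263108}$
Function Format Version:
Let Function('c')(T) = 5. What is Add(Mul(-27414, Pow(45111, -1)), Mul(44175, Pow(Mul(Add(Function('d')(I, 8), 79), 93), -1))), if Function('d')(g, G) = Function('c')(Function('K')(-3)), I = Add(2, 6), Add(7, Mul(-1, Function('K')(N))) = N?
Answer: Rational(6374983, 1263108) ≈ 5.0471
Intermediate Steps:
Function('K')(N) = Add(7, Mul(-1, N))
I = 8
Function('d')(g, G) = 5
Add(Mul(-27414, Pow(45111, -1)), Mul(44175, Pow(Mul(Add(Function('d')(I, 8), 79), 93), -1))) = Add(Mul(-27414, Pow(45111, -1)), Mul(44175, Pow(Mul(Add(5, 79), 93), -1))) = Add(Mul(-27414, Rational(1, 45111)), Mul(44175, Pow(Mul(84, 93), -1))) = Add(Rational(-9138, 15037), Mul(44175, Pow(7812, -1))) = Add(Rational(-9138, 15037), Mul(44175, Rational(1, 7812))) = Add(Rational(-9138, 15037), Rational(475, 84)) = Rational(6374983, 1263108)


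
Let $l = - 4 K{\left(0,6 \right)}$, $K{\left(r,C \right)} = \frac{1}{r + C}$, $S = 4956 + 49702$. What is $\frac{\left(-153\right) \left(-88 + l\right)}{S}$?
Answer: $\frac{6783}{27329} \approx 0.2482$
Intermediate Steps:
$S = 54658$
$K{\left(r,C \right)} = \frac{1}{C + r}$
$l = - \frac{2}{3}$ ($l = - \frac{4}{6 + 0} = - \frac{4}{6} = \left(-4\right) \frac{1}{6} = - \frac{2}{3} \approx -0.66667$)
$\frac{\left(-153\right) \left(-88 + l\right)}{S} = \frac{\left(-153\right) \left(-88 - \frac{2}{3}\right)}{54658} = \left(-153\right) \left(- \frac{266}{3}\right) \frac{1}{54658} = 13566 \cdot \frac{1}{54658} = \frac{6783}{27329}$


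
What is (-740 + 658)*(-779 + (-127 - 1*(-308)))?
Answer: 49036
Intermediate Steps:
(-740 + 658)*(-779 + (-127 - 1*(-308))) = -82*(-779 + (-127 + 308)) = -82*(-779 + 181) = -82*(-598) = 49036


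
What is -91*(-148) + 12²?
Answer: 13612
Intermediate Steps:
-91*(-148) + 12² = 13468 + 144 = 13612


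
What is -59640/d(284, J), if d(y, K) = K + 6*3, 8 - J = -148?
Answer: -9940/29 ≈ -342.76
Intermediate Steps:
J = 156 (J = 8 - 1*(-148) = 8 + 148 = 156)
d(y, K) = 18 + K (d(y, K) = K + 18 = 18 + K)
-59640/d(284, J) = -59640/(18 + 156) = -59640/174 = -59640*1/174 = -9940/29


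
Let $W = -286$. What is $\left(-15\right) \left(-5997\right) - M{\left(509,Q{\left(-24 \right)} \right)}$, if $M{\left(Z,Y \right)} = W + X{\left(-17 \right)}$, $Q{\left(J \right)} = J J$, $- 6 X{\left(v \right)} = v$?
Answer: $\frac{541429}{6} \approx 90238.0$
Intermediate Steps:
$X{\left(v \right)} = - \frac{v}{6}$
$Q{\left(J \right)} = J^{2}$
$M{\left(Z,Y \right)} = - \frac{1699}{6}$ ($M{\left(Z,Y \right)} = -286 - - \frac{17}{6} = -286 + \frac{17}{6} = - \frac{1699}{6}$)
$\left(-15\right) \left(-5997\right) - M{\left(509,Q{\left(-24 \right)} \right)} = \left(-15\right) \left(-5997\right) - - \frac{1699}{6} = 89955 + \frac{1699}{6} = \frac{541429}{6}$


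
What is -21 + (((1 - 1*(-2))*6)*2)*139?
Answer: 4983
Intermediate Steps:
-21 + (((1 - 1*(-2))*6)*2)*139 = -21 + (((1 + 2)*6)*2)*139 = -21 + ((3*6)*2)*139 = -21 + (18*2)*139 = -21 + 36*139 = -21 + 5004 = 4983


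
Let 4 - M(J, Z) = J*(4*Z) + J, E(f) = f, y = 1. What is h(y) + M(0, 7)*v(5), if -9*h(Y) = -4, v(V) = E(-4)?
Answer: -140/9 ≈ -15.556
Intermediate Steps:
M(J, Z) = 4 - J - 4*J*Z (M(J, Z) = 4 - (J*(4*Z) + J) = 4 - (4*J*Z + J) = 4 - (J + 4*J*Z) = 4 + (-J - 4*J*Z) = 4 - J - 4*J*Z)
v(V) = -4
h(Y) = 4/9 (h(Y) = -⅑*(-4) = 4/9)
h(y) + M(0, 7)*v(5) = 4/9 + (4 - 1*0 - 4*0*7)*(-4) = 4/9 + (4 + 0 + 0)*(-4) = 4/9 + 4*(-4) = 4/9 - 16 = -140/9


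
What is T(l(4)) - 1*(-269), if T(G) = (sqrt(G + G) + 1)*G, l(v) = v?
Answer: 273 + 8*sqrt(2) ≈ 284.31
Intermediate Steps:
T(G) = G*(1 + sqrt(2)*sqrt(G)) (T(G) = (sqrt(2*G) + 1)*G = (sqrt(2)*sqrt(G) + 1)*G = (1 + sqrt(2)*sqrt(G))*G = G*(1 + sqrt(2)*sqrt(G)))
T(l(4)) - 1*(-269) = (4 + sqrt(2)*4**(3/2)) - 1*(-269) = (4 + sqrt(2)*8) + 269 = (4 + 8*sqrt(2)) + 269 = 273 + 8*sqrt(2)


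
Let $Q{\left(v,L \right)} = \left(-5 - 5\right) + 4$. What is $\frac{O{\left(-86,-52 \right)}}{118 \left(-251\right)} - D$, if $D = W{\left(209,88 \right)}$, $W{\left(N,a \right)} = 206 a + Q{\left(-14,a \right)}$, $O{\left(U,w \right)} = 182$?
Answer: $- \frac{268368789}{14809} \approx -18122.0$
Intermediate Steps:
$Q{\left(v,L \right)} = -6$ ($Q{\left(v,L \right)} = -10 + 4 = -6$)
$W{\left(N,a \right)} = -6 + 206 a$ ($W{\left(N,a \right)} = 206 a - 6 = -6 + 206 a$)
$D = 18122$ ($D = -6 + 206 \cdot 88 = -6 + 18128 = 18122$)
$\frac{O{\left(-86,-52 \right)}}{118 \left(-251\right)} - D = \frac{182}{118 \left(-251\right)} - 18122 = \frac{182}{-29618} - 18122 = 182 \left(- \frac{1}{29618}\right) - 18122 = - \frac{91}{14809} - 18122 = - \frac{268368789}{14809}$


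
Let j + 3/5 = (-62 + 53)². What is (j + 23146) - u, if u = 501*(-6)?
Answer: 131162/5 ≈ 26232.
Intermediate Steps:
j = 402/5 (j = -⅗ + (-62 + 53)² = -⅗ + (-9)² = -⅗ + 81 = 402/5 ≈ 80.400)
u = -3006
(j + 23146) - u = (402/5 + 23146) - 1*(-3006) = 116132/5 + 3006 = 131162/5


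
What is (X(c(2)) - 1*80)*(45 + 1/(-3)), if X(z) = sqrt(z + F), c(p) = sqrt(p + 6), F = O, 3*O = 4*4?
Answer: -10720/3 + 134*sqrt(48 + 18*sqrt(2))/9 ≈ -3445.7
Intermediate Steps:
O = 16/3 (O = (4*4)/3 = (1/3)*16 = 16/3 ≈ 5.3333)
F = 16/3 ≈ 5.3333
c(p) = sqrt(6 + p)
X(z) = sqrt(16/3 + z) (X(z) = sqrt(z + 16/3) = sqrt(16/3 + z))
(X(c(2)) - 1*80)*(45 + 1/(-3)) = (sqrt(48 + 9*sqrt(6 + 2))/3 - 1*80)*(45 + 1/(-3)) = (sqrt(48 + 9*sqrt(8))/3 - 80)*(45 - 1/3) = (sqrt(48 + 9*(2*sqrt(2)))/3 - 80)*(134/3) = (sqrt(48 + 18*sqrt(2))/3 - 80)*(134/3) = (-80 + sqrt(48 + 18*sqrt(2))/3)*(134/3) = -10720/3 + 134*sqrt(48 + 18*sqrt(2))/9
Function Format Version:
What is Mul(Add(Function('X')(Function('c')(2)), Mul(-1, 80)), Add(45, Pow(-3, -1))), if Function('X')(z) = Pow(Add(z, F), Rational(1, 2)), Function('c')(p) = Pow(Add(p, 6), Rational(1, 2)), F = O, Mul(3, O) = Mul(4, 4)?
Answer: Add(Rational(-10720, 3), Mul(Rational(134, 9), Pow(Add(48, Mul(18, Pow(2, Rational(1, 2)))), Rational(1, 2)))) ≈ -3445.7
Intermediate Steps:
O = Rational(16, 3) (O = Mul(Rational(1, 3), Mul(4, 4)) = Mul(Rational(1, 3), 16) = Rational(16, 3) ≈ 5.3333)
F = Rational(16, 3) ≈ 5.3333
Function('c')(p) = Pow(Add(6, p), Rational(1, 2))
Function('X')(z) = Pow(Add(Rational(16, 3), z), Rational(1, 2)) (Function('X')(z) = Pow(Add(z, Rational(16, 3)), Rational(1, 2)) = Pow(Add(Rational(16, 3), z), Rational(1, 2)))
Mul(Add(Function('X')(Function('c')(2)), Mul(-1, 80)), Add(45, Pow(-3, -1))) = Mul(Add(Mul(Rational(1, 3), Pow(Add(48, Mul(9, Pow(Add(6, 2), Rational(1, 2)))), Rational(1, 2))), Mul(-1, 80)), Add(45, Pow(-3, -1))) = Mul(Add(Mul(Rational(1, 3), Pow(Add(48, Mul(9, Pow(8, Rational(1, 2)))), Rational(1, 2))), -80), Add(45, Rational(-1, 3))) = Mul(Add(Mul(Rational(1, 3), Pow(Add(48, Mul(9, Mul(2, Pow(2, Rational(1, 2))))), Rational(1, 2))), -80), Rational(134, 3)) = Mul(Add(Mul(Rational(1, 3), Pow(Add(48, Mul(18, Pow(2, Rational(1, 2)))), Rational(1, 2))), -80), Rational(134, 3)) = Mul(Add(-80, Mul(Rational(1, 3), Pow(Add(48, Mul(18, Pow(2, Rational(1, 2)))), Rational(1, 2)))), Rational(134, 3)) = Add(Rational(-10720, 3), Mul(Rational(134, 9), Pow(Add(48, Mul(18, Pow(2, Rational(1, 2)))), Rational(1, 2))))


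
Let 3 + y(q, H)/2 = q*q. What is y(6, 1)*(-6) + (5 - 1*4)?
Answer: -395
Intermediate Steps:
y(q, H) = -6 + 2*q**2 (y(q, H) = -6 + 2*(q*q) = -6 + 2*q**2)
y(6, 1)*(-6) + (5 - 1*4) = (-6 + 2*6**2)*(-6) + (5 - 1*4) = (-6 + 2*36)*(-6) + (5 - 4) = (-6 + 72)*(-6) + 1 = 66*(-6) + 1 = -396 + 1 = -395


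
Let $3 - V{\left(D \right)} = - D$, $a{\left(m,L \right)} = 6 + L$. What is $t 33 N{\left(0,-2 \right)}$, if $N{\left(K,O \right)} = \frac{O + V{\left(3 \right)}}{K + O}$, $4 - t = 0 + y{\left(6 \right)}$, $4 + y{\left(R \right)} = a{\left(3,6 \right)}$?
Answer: $264$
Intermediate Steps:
$V{\left(D \right)} = 3 + D$ ($V{\left(D \right)} = 3 - - D = 3 + D$)
$y{\left(R \right)} = 8$ ($y{\left(R \right)} = -4 + \left(6 + 6\right) = -4 + 12 = 8$)
$t = -4$ ($t = 4 - \left(0 + 8\right) = 4 - 8 = -4$)
$N{\left(K,O \right)} = \frac{6 + O}{K + O}$ ($N{\left(K,O \right)} = \frac{O + \left(3 + 3\right)}{K + O} = \frac{O + 6}{K + O} = \frac{6 + O}{K + O}$)
$t 33 N{\left(0,-2 \right)} = \left(-4\right) 33 \frac{6 - 2}{0 - 2} = - 132 \frac{1}{-2} \cdot 4 = - 132 \left(\left(- \frac{1}{2}\right) 4\right) = \left(-132\right) \left(-2\right) = 264$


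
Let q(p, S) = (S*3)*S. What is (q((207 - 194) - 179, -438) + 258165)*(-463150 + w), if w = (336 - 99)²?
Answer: -339298838757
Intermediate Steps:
q(p, S) = 3*S² (q(p, S) = (3*S)*S = 3*S²)
w = 56169 (w = 237² = 56169)
(q((207 - 194) - 179, -438) + 258165)*(-463150 + w) = (3*(-438)² + 258165)*(-463150 + 56169) = (3*191844 + 258165)*(-406981) = (575532 + 258165)*(-406981) = 833697*(-406981) = -339298838757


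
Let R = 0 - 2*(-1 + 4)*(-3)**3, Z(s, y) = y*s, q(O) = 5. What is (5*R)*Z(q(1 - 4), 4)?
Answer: 16200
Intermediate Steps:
Z(s, y) = s*y
R = 162 (R = 0 - 6*(-27) = 0 - 2*(-81) = 0 + 162 = 162)
(5*R)*Z(q(1 - 4), 4) = (5*162)*(5*4) = 810*20 = 16200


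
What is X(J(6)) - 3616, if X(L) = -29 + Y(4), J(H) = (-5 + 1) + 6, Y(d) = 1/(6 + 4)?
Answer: -36449/10 ≈ -3644.9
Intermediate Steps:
Y(d) = ⅒ (Y(d) = 1/10 = ⅒)
J(H) = 2 (J(H) = -4 + 6 = 2)
X(L) = -289/10 (X(L) = -29 + ⅒ = -289/10)
X(J(6)) - 3616 = -289/10 - 3616 = -36449/10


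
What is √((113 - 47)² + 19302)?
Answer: √23658 ≈ 153.81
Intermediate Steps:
√((113 - 47)² + 19302) = √(66² + 19302) = √(4356 + 19302) = √23658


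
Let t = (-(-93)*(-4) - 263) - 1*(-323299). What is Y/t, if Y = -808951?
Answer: -808951/322664 ≈ -2.5071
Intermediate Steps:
t = 322664 (t = (-31*12 - 263) + 323299 = (-372 - 263) + 323299 = -635 + 323299 = 322664)
Y/t = -808951/322664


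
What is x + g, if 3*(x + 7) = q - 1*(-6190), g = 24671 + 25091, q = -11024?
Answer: 144431/3 ≈ 48144.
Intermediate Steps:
g = 49762
x = -4855/3 (x = -7 + (-11024 - 1*(-6190))/3 = -7 + (-11024 + 6190)/3 = -7 + (1/3)*(-4834) = -7 - 4834/3 = -4855/3 ≈ -1618.3)
x + g = -4855/3 + 49762 = 144431/3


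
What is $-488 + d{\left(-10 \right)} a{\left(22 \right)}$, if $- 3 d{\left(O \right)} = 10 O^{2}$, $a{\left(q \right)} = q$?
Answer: $- \frac{23464}{3} \approx -7821.3$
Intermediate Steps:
$d{\left(O \right)} = - \frac{10 O^{2}}{3}$
$-488 + d{\left(-10 \right)} a{\left(22 \right)} = -488 + - \frac{10 \left(-10\right)^{2}}{3} \cdot 22 = -488 + \left(- \frac{10}{3}\right) 100 \cdot 22 = -488 - \frac{22000}{3} = - \frac{23464}{3}$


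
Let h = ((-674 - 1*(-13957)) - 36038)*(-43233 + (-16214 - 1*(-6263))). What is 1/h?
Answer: 1/1210201920 ≈ 8.2631e-10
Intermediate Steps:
h = 1210201920 (h = ((-674 + 13957) - 36038)*(-43233 + (-16214 + 6263)) = (13283 - 36038)*(-43233 - 9951) = -22755*(-53184) = 1210201920)
1/h = 1/1210201920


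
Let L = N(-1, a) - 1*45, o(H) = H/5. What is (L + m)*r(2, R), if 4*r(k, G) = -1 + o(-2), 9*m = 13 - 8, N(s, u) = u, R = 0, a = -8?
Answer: 826/45 ≈ 18.356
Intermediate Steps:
o(H) = H/5 (o(H) = H*(⅕) = H/5)
m = 5/9 (m = (13 - 8)/9 = (⅑)*5 = 5/9 ≈ 0.55556)
r(k, G) = -7/20 (r(k, G) = (-1 + (⅕)*(-2))/4 = (-1 - ⅖)/4 = (¼)*(-7/5) = -7/20)
L = -53 (L = -8 - 1*45 = -8 - 45 = -53)
(L + m)*r(2, R) = (-53 + 5/9)*(-7/20) = -472/9*(-7/20) = 826/45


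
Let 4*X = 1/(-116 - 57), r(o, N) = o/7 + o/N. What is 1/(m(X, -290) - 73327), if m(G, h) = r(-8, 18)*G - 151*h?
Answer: -10899/321923738 ≈ -3.3856e-5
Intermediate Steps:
r(o, N) = o/7 + o/N (r(o, N) = o*(1/7) + o/N = o/7 + o/N)
X = -1/692 (X = 1/(4*(-116 - 57)) = (1/4)/(-173) = (1/4)*(-1/173) = -1/692 ≈ -0.0014451)
m(G, h) = -151*h - 100*G/63 (m(G, h) = ((1/7)*(-8) - 8/18)*G - 151*h = (-8/7 - 8*1/18)*G - 151*h = (-8/7 - 4/9)*G - 151*h = -100*G/63 - 151*h = -151*h - 100*G/63)
1/(m(X, -290) - 73327) = 1/((-151*(-290) - 100/63*(-1/692)) - 73327) = 1/((43790 + 25/10899) - 73327) = 1/(477267235/10899 - 73327) = 1/(-321923738/10899) = -10899/321923738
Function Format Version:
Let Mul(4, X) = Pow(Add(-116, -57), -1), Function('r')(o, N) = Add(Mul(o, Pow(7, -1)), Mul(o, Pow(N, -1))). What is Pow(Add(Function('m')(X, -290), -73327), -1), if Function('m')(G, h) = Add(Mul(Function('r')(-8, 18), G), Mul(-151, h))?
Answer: Rational(-10899, 321923738) ≈ -3.3856e-5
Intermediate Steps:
Function('r')(o, N) = Add(Mul(Rational(1, 7), o), Mul(o, Pow(N, -1))) (Function('r')(o, N) = Add(Mul(o, Rational(1, 7)), Mul(o, Pow(N, -1))) = Add(Mul(Rational(1, 7), o), Mul(o, Pow(N, -1))))
X = Rational(-1, 692) (X = Mul(Rational(1, 4), Pow(Add(-116, -57), -1)) = Mul(Rational(1, 4), Pow(-173, -1)) = Mul(Rational(1, 4), Rational(-1, 173)) = Rational(-1, 692) ≈ -0.0014451)
Function('m')(G, h) = Add(Mul(-151, h), Mul(Rational(-100, 63), G)) (Function('m')(G, h) = Add(Mul(Add(Mul(Rational(1, 7), -8), Mul(-8, Pow(18, -1))), G), Mul(-151, h)) = Add(Mul(Add(Rational(-8, 7), Mul(-8, Rational(1, 18))), G), Mul(-151, h)) = Add(Mul(Add(Rational(-8, 7), Rational(-4, 9)), G), Mul(-151, h)) = Add(Mul(Rational(-100, 63), G), Mul(-151, h)) = Add(Mul(-151, h), Mul(Rational(-100, 63), G)))
Pow(Add(Function('m')(X, -290), -73327), -1) = Pow(Add(Add(Mul(-151, -290), Mul(Rational(-100, 63), Rational(-1, 692))), -73327), -1) = Pow(Add(Add(43790, Rational(25, 10899)), -73327), -1) = Pow(Add(Rational(477267235, 10899), -73327), -1) = Pow(Rational(-321923738, 10899), -1) = Rational(-10899, 321923738)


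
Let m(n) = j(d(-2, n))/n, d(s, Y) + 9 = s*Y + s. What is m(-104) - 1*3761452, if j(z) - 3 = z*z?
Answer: -97807455/26 ≈ -3.7618e+6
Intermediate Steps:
d(s, Y) = -9 + s + Y*s (d(s, Y) = -9 + (s*Y + s) = -9 + (Y*s + s) = -9 + (s + Y*s) = -9 + s + Y*s)
j(z) = 3 + z² (j(z) = 3 + z*z = 3 + z²)
m(n) = (3 + (-11 - 2*n)²)/n (m(n) = (3 + (-9 - 2 + n*(-2))²)/n = (3 + (-9 - 2 - 2*n)²)/n = (3 + (-11 - 2*n)²)/n)
m(-104) - 1*3761452 = (3 + (11 + 2*(-104))²)/(-104) - 1*3761452 = -(3 + (11 - 208)²)/104 - 3761452 = -(3 + (-197)²)/104 - 3761452 = -(3 + 38809)/104 - 3761452 = -1/104*38812 - 3761452 = -9703/26 - 3761452 = -97807455/26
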